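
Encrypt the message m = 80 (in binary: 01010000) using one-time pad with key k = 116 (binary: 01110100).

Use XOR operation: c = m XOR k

Step 1: Write out the XOR operation bit by bit:
  Message: 01010000
  Key:     01110100
  XOR:     00100100
Step 2: Convert to decimal: 00100100 = 36.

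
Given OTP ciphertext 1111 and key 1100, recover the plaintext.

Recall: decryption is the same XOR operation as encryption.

Step 1: XOR ciphertext with key:
  Ciphertext: 1111
  Key:        1100
  XOR:        0011
Step 2: Plaintext = 0011 = 3 in decimal.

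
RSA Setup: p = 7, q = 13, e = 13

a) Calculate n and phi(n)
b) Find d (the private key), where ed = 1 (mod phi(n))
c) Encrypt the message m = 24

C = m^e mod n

Step 1: n = 7 * 13 = 91.
Step 2: phi(n) = (7-1)(13-1) = 6 * 12 = 72.
Step 3: Find d = 13^(-1) mod 72 = 61.
  Verify: 13 * 61 = 793 = 1 (mod 72).
Step 4: C = 24^13 mod 91 = 24.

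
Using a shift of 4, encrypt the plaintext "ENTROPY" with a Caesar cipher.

Step 1: For each letter, shift forward by 4 positions (mod 26).
  E (position 4) -> position (4+4) mod 26 = 8 -> I
  N (position 13) -> position (13+4) mod 26 = 17 -> R
  T (position 19) -> position (19+4) mod 26 = 23 -> X
  R (position 17) -> position (17+4) mod 26 = 21 -> V
  O (position 14) -> position (14+4) mod 26 = 18 -> S
  P (position 15) -> position (15+4) mod 26 = 19 -> T
  Y (position 24) -> position (24+4) mod 26 = 2 -> C
Result: IRXVSTC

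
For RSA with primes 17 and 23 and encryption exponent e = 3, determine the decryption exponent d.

Step 1: n = 17 * 23 = 391.
Step 2: phi(n) = 16 * 22 = 352.
Step 3: Find d such that 3 * d = 1 (mod 352).
Step 4: d = 3^(-1) mod 352 = 235.
Verification: 3 * 235 = 705 = 2 * 352 + 1.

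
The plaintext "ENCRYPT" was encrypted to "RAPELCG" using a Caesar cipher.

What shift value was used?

Step 1: Compare first letters: E (position 4) -> R (position 17).
Step 2: Shift = (17 - 4) mod 26 = 13.
The shift value is 13.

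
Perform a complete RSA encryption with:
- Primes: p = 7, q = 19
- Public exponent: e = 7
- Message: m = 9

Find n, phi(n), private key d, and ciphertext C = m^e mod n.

Step 1: n = 7 * 19 = 133.
Step 2: phi(n) = (7-1)(19-1) = 6 * 18 = 108.
Step 3: Find d = 7^(-1) mod 108 = 31.
  Verify: 7 * 31 = 217 = 1 (mod 108).
Step 4: C = 9^7 mod 133 = 23.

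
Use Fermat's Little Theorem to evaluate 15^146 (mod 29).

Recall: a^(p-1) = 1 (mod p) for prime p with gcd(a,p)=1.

Step 1: Since 29 is prime, by Fermat's Little Theorem: 15^28 = 1 (mod 29).
Step 2: Reduce exponent: 146 mod 28 = 6.
Step 3: So 15^146 = 15^6 (mod 29).
Step 4: 15^6 mod 29 = 5.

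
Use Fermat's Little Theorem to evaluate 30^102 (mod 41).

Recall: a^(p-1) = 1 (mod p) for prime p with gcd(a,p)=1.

Step 1: Since 41 is prime, by Fermat's Little Theorem: 30^40 = 1 (mod 41).
Step 2: Reduce exponent: 102 mod 40 = 22.
Step 3: So 30^102 = 30^22 (mod 41).
Step 4: 30^22 mod 41 = 2.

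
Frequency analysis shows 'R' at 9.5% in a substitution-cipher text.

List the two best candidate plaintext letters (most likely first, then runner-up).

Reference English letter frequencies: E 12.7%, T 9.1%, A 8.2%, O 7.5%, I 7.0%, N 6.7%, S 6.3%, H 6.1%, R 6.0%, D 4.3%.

Step 1: Observed frequency of 'R' is 9.5%.
Step 2: Compute distances to each reference frequency and sort:
  T (9.1%): difference = 0.4% <-- BEST
  A (8.2%): difference = 1.3% <-- RUNNER-UP
  O (7.5%): difference = 2.0%
  I (7.0%): difference = 2.5%
  N (6.7%): difference = 2.8%
Step 3: Most likely is 'T' (9.1%, diff 0.4%); second most likely is 'A' (8.2%, diff 1.3%).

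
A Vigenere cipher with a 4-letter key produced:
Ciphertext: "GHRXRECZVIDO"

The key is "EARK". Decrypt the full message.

Step 1: Key 'EARK' has length 4. Extended key: EARKEARKEARK
Step 2: Decrypt each position:
  G(6) - E(4) = 2 = C
  H(7) - A(0) = 7 = H
  R(17) - R(17) = 0 = A
  X(23) - K(10) = 13 = N
  R(17) - E(4) = 13 = N
  E(4) - A(0) = 4 = E
  C(2) - R(17) = 11 = L
  Z(25) - K(10) = 15 = P
  V(21) - E(4) = 17 = R
  I(8) - A(0) = 8 = I
  D(3) - R(17) = 12 = M
  O(14) - K(10) = 4 = E
Plaintext: CHANNELPRIME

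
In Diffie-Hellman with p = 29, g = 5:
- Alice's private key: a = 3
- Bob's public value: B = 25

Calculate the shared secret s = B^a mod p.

Step 1: s = B^a mod p = 25^3 mod 29.
  25^1 mod 29 = 25
  25^2 mod 29 = (25 * 25) mod 29 = 16
  25^3 mod 29 = (16 * 25) mod 29 = 23
Result: shared secret = 23.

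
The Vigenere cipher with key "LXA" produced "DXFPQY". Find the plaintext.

Step 1: Extend key: LXALXA
Step 2: Decrypt each letter (c - k) mod 26:
  D(3) - L(11) = (3-11) mod 26 = 18 = S
  X(23) - X(23) = (23-23) mod 26 = 0 = A
  F(5) - A(0) = (5-0) mod 26 = 5 = F
  P(15) - L(11) = (15-11) mod 26 = 4 = E
  Q(16) - X(23) = (16-23) mod 26 = 19 = T
  Y(24) - A(0) = (24-0) mod 26 = 24 = Y
Plaintext: SAFETY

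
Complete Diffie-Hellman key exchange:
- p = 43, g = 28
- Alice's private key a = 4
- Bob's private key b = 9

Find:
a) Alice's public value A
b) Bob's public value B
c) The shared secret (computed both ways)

Step 1: A = g^a mod p = 28^4 mod 43 = 14.
Step 2: B = g^b mod p = 28^9 mod 43 = 27.
Step 3: Alice computes s = B^a mod p = 27^4 mod 43 = 4.
Step 4: Bob computes s = A^b mod p = 14^9 mod 43 = 4.
Both sides agree: shared secret = 4.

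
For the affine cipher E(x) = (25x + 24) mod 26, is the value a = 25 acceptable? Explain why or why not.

Step 1: Compute gcd(25, 26).
Step 2: gcd(25, 26) = 1.
Since gcd = 1, 25 is coprime with 26, so it is a valid key.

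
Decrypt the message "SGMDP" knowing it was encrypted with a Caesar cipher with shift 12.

Step 1: Reverse the shift by subtracting 12 from each letter position.
  S (position 18) -> position (18-12) mod 26 = 6 -> G
  G (position 6) -> position (6-12) mod 26 = 20 -> U
  M (position 12) -> position (12-12) mod 26 = 0 -> A
  D (position 3) -> position (3-12) mod 26 = 17 -> R
  P (position 15) -> position (15-12) mod 26 = 3 -> D
Decrypted message: GUARD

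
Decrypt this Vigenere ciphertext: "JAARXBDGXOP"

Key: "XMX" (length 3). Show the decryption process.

Step 1: Key 'XMX' has length 3. Extended key: XMXXMXXMXXM
Step 2: Decrypt each position:
  J(9) - X(23) = 12 = M
  A(0) - M(12) = 14 = O
  A(0) - X(23) = 3 = D
  R(17) - X(23) = 20 = U
  X(23) - M(12) = 11 = L
  B(1) - X(23) = 4 = E
  D(3) - X(23) = 6 = G
  G(6) - M(12) = 20 = U
  X(23) - X(23) = 0 = A
  O(14) - X(23) = 17 = R
  P(15) - M(12) = 3 = D
Plaintext: MODULEGUARD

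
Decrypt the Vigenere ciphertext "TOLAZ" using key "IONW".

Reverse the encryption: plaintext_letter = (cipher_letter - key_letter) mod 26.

Step 1: Extend key: IONWI
Step 2: Decrypt each letter (c - k) mod 26:
  T(19) - I(8) = (19-8) mod 26 = 11 = L
  O(14) - O(14) = (14-14) mod 26 = 0 = A
  L(11) - N(13) = (11-13) mod 26 = 24 = Y
  A(0) - W(22) = (0-22) mod 26 = 4 = E
  Z(25) - I(8) = (25-8) mod 26 = 17 = R
Plaintext: LAYER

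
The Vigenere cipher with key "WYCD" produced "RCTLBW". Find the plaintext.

Step 1: Extend key: WYCDWY
Step 2: Decrypt each letter (c - k) mod 26:
  R(17) - W(22) = (17-22) mod 26 = 21 = V
  C(2) - Y(24) = (2-24) mod 26 = 4 = E
  T(19) - C(2) = (19-2) mod 26 = 17 = R
  L(11) - D(3) = (11-3) mod 26 = 8 = I
  B(1) - W(22) = (1-22) mod 26 = 5 = F
  W(22) - Y(24) = (22-24) mod 26 = 24 = Y
Plaintext: VERIFY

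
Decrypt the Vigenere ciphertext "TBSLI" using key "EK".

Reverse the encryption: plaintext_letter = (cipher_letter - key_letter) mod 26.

Step 1: Extend key: EKEKE
Step 2: Decrypt each letter (c - k) mod 26:
  T(19) - E(4) = (19-4) mod 26 = 15 = P
  B(1) - K(10) = (1-10) mod 26 = 17 = R
  S(18) - E(4) = (18-4) mod 26 = 14 = O
  L(11) - K(10) = (11-10) mod 26 = 1 = B
  I(8) - E(4) = (8-4) mod 26 = 4 = E
Plaintext: PROBE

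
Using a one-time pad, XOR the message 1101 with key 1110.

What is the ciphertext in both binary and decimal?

Step 1: Write out the XOR operation bit by bit:
  Message: 1101
  Key:     1110
  XOR:     0011
Step 2: Convert to decimal: 0011 = 3.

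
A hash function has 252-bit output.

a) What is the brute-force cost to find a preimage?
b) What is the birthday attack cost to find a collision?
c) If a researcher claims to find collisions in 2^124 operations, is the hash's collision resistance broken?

Step 1: Preimage resistance requires brute-force of 2^252 operations.
Step 2: Collision resistance (birthday bound) = 2^(252/2) = 2^126.
Step 3: The claimed attack costs 2^124 operations.
Step 4: Since 2^124 < 2^126, the claimed attack beats the generic birthday bound, so collision resistance is broken.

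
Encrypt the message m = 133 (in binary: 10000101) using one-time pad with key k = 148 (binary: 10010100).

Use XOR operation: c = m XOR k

Step 1: Write out the XOR operation bit by bit:
  Message: 10000101
  Key:     10010100
  XOR:     00010001
Step 2: Convert to decimal: 00010001 = 17.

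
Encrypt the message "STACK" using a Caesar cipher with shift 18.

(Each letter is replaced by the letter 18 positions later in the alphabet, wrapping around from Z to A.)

Step 1: For each letter, shift forward by 18 positions (mod 26).
  S (position 18) -> position (18+18) mod 26 = 10 -> K
  T (position 19) -> position (19+18) mod 26 = 11 -> L
  A (position 0) -> position (0+18) mod 26 = 18 -> S
  C (position 2) -> position (2+18) mod 26 = 20 -> U
  K (position 10) -> position (10+18) mod 26 = 2 -> C
Result: KLSUC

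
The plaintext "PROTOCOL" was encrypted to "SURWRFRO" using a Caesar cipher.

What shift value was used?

Step 1: Compare first letters: P (position 15) -> S (position 18).
Step 2: Shift = (18 - 15) mod 26 = 3.
The shift value is 3.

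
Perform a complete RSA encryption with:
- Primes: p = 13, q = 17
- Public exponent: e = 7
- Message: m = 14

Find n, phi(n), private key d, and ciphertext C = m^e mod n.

Step 1: n = 13 * 17 = 221.
Step 2: phi(n) = (13-1)(17-1) = 12 * 16 = 192.
Step 3: Find d = 7^(-1) mod 192 = 55.
  Verify: 7 * 55 = 385 = 1 (mod 192).
Step 4: C = 14^7 mod 221 = 40.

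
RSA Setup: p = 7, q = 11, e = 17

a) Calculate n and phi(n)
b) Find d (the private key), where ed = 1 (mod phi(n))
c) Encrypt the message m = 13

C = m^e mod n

Step 1: n = 7 * 11 = 77.
Step 2: phi(n) = (7-1)(11-1) = 6 * 10 = 60.
Step 3: Find d = 17^(-1) mod 60 = 53.
  Verify: 17 * 53 = 901 = 1 (mod 60).
Step 4: C = 13^17 mod 77 = 62.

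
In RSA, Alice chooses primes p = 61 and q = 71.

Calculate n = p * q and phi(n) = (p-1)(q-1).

Step 1: n = p * q = 61 * 71 = 4331.
Step 2: phi(n) = (p-1)(q-1) = 60 * 70 = 4200.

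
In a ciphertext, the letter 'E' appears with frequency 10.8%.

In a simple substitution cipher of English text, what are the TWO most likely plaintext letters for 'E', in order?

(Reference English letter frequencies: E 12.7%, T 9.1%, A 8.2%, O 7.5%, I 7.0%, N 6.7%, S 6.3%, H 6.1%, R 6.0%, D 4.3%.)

Step 1: Observed frequency of 'E' is 10.8%.
Step 2: Compute distances to each reference frequency and sort:
  T (9.1%): difference = 1.7% <-- BEST
  E (12.7%): difference = 1.9% <-- RUNNER-UP
  A (8.2%): difference = 2.6%
  O (7.5%): difference = 3.3%
  I (7.0%): difference = 3.8%
Step 3: Most likely is 'T' (9.1%, diff 1.7%); second most likely is 'E' (12.7%, diff 1.9%).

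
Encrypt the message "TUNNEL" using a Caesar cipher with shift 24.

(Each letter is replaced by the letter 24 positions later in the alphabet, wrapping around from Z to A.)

Step 1: For each letter, shift forward by 24 positions (mod 26).
  T (position 19) -> position (19+24) mod 26 = 17 -> R
  U (position 20) -> position (20+24) mod 26 = 18 -> S
  N (position 13) -> position (13+24) mod 26 = 11 -> L
  N (position 13) -> position (13+24) mod 26 = 11 -> L
  E (position 4) -> position (4+24) mod 26 = 2 -> C
  L (position 11) -> position (11+24) mod 26 = 9 -> J
Result: RSLLCJ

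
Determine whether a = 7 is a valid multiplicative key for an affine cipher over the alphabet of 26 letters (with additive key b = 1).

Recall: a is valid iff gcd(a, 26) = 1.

Step 1: Compute gcd(7, 26).
Step 2: gcd(7, 26) = 1.
Since gcd = 1, 7 is coprime with 26, so it is a valid key.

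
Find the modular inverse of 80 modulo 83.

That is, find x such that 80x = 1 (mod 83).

Step 1: We need x such that 80 * x = 1 (mod 83).
Step 2: Using the extended Euclidean algorithm or trial:
  80 * 55 = 4400 = 53 * 83 + 1.
Step 3: Since 4400 mod 83 = 1, the inverse is x = 55.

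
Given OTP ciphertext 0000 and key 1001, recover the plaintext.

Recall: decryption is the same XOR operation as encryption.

Step 1: XOR ciphertext with key:
  Ciphertext: 0000
  Key:        1001
  XOR:        1001
Step 2: Plaintext = 1001 = 9 in decimal.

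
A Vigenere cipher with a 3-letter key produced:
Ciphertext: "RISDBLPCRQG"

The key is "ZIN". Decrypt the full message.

Step 1: Key 'ZIN' has length 3. Extended key: ZINZINZINZI
Step 2: Decrypt each position:
  R(17) - Z(25) = 18 = S
  I(8) - I(8) = 0 = A
  S(18) - N(13) = 5 = F
  D(3) - Z(25) = 4 = E
  B(1) - I(8) = 19 = T
  L(11) - N(13) = 24 = Y
  P(15) - Z(25) = 16 = Q
  C(2) - I(8) = 20 = U
  R(17) - N(13) = 4 = E
  Q(16) - Z(25) = 17 = R
  G(6) - I(8) = 24 = Y
Plaintext: SAFETYQUERY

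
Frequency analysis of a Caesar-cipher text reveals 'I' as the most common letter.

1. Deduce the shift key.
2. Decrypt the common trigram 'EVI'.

Step 1: In English, 'E' is the most frequent letter (12.7%).
Step 2: The most frequent ciphertext letter is 'I' (position 8).
Step 3: Shift = (8 - 4) mod 26 = 4.
Step 4: Decrypt 'EVI' by shifting back 4:
  E -> A
  V -> R
  I -> E
Step 5: 'EVI' decrypts to 'ARE'.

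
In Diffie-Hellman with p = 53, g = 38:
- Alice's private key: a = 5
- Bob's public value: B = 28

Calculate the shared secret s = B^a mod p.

Step 1: s = B^a mod p = 28^5 mod 53.
  28^1 mod 53 = 28
  28^2 mod 53 = (28 * 28) mod 53 = 42
  28^3 mod 53 = (42 * 28) mod 53 = 10
  28^4 mod 53 = (10 * 28) mod 53 = 15
  28^5 mod 53 = (15 * 28) mod 53 = 49
Result: shared secret = 49.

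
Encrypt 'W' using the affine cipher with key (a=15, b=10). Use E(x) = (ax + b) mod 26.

Step 1: Convert 'W' to number: x = 22.
Step 2: E(22) = (15 * 22 + 10) mod 26 = 340 mod 26 = 2.
Step 3: Convert 2 back to letter: C.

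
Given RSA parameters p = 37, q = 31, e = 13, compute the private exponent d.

Step 1: n = 37 * 31 = 1147.
Step 2: phi(n) = 36 * 30 = 1080.
Step 3: Find d such that 13 * d = 1 (mod 1080).
Step 4: d = 13^(-1) mod 1080 = 997.
Verification: 13 * 997 = 12961 = 12 * 1080 + 1.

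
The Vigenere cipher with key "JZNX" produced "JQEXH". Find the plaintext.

Step 1: Extend key: JZNXJ
Step 2: Decrypt each letter (c - k) mod 26:
  J(9) - J(9) = (9-9) mod 26 = 0 = A
  Q(16) - Z(25) = (16-25) mod 26 = 17 = R
  E(4) - N(13) = (4-13) mod 26 = 17 = R
  X(23) - X(23) = (23-23) mod 26 = 0 = A
  H(7) - J(9) = (7-9) mod 26 = 24 = Y
Plaintext: ARRAY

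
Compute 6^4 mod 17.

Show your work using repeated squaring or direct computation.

Step 1: Compute 6^4 mod 17 step by step, reducing modulo 17 at each step.
  6^1 mod 17 = 6
  6^2 mod 17 = (6 * 6) mod 17 = 2
  6^3 mod 17 = (2 * 6) mod 17 = 12
  6^4 mod 17 = (12 * 6) mod 17 = 4
Step 2: Result = 4.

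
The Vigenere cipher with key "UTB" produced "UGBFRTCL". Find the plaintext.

Step 1: Extend key: UTBUTBUT
Step 2: Decrypt each letter (c - k) mod 26:
  U(20) - U(20) = (20-20) mod 26 = 0 = A
  G(6) - T(19) = (6-19) mod 26 = 13 = N
  B(1) - B(1) = (1-1) mod 26 = 0 = A
  F(5) - U(20) = (5-20) mod 26 = 11 = L
  R(17) - T(19) = (17-19) mod 26 = 24 = Y
  T(19) - B(1) = (19-1) mod 26 = 18 = S
  C(2) - U(20) = (2-20) mod 26 = 8 = I
  L(11) - T(19) = (11-19) mod 26 = 18 = S
Plaintext: ANALYSIS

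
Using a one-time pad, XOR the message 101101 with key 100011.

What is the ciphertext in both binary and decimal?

Step 1: Write out the XOR operation bit by bit:
  Message: 101101
  Key:     100011
  XOR:     001110
Step 2: Convert to decimal: 001110 = 14.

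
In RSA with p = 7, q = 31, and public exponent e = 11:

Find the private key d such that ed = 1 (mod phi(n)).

Step 1: n = 7 * 31 = 217.
Step 2: phi(n) = 6 * 30 = 180.
Step 3: Find d such that 11 * d = 1 (mod 180).
Step 4: d = 11^(-1) mod 180 = 131.
Verification: 11 * 131 = 1441 = 8 * 180 + 1.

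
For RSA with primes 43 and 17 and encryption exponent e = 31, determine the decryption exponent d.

Step 1: n = 43 * 17 = 731.
Step 2: phi(n) = 42 * 16 = 672.
Step 3: Find d such that 31 * d = 1 (mod 672).
Step 4: d = 31^(-1) mod 672 = 607.
Verification: 31 * 607 = 18817 = 28 * 672 + 1.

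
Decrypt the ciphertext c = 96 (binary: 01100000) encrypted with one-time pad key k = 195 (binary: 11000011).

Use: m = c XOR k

Step 1: XOR ciphertext with key:
  Ciphertext: 01100000
  Key:        11000011
  XOR:        10100011
Step 2: Plaintext = 10100011 = 163 in decimal.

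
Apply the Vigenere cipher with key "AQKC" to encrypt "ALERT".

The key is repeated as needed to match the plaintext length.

Step 1: Repeat key to match plaintext length:
  Plaintext: ALERT
  Key:       AQKCA
Step 2: Encrypt each letter:
  A(0) + A(0) = (0+0) mod 26 = 0 = A
  L(11) + Q(16) = (11+16) mod 26 = 1 = B
  E(4) + K(10) = (4+10) mod 26 = 14 = O
  R(17) + C(2) = (17+2) mod 26 = 19 = T
  T(19) + A(0) = (19+0) mod 26 = 19 = T
Ciphertext: ABOTT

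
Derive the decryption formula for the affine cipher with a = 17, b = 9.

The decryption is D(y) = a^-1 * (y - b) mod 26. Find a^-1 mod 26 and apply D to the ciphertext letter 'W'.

Step 1: Find a^-1, the modular inverse of 17 mod 26.
Step 2: We need 17 * a^-1 = 1 (mod 26).
Step 3: 17 * 23 = 391 = 15 * 26 + 1, so a^-1 = 23.
Step 4: D(y) = 23(y - 9) mod 26.
Step 5: Apply to 'W' (y = 22): D(22) = 23 * (22 - 9) mod 26 = 23 * 13 mod 26 = 13 -> 'N'.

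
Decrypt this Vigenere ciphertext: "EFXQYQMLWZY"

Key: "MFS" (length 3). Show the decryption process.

Step 1: Key 'MFS' has length 3. Extended key: MFSMFSMFSMF
Step 2: Decrypt each position:
  E(4) - M(12) = 18 = S
  F(5) - F(5) = 0 = A
  X(23) - S(18) = 5 = F
  Q(16) - M(12) = 4 = E
  Y(24) - F(5) = 19 = T
  Q(16) - S(18) = 24 = Y
  M(12) - M(12) = 0 = A
  L(11) - F(5) = 6 = G
  W(22) - S(18) = 4 = E
  Z(25) - M(12) = 13 = N
  Y(24) - F(5) = 19 = T
Plaintext: SAFETYAGENT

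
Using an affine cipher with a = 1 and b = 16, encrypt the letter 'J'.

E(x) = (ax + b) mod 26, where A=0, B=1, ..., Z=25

Step 1: Convert 'J' to number: x = 9.
Step 2: E(9) = (1 * 9 + 16) mod 26 = 25 mod 26 = 25.
Step 3: Convert 25 back to letter: Z.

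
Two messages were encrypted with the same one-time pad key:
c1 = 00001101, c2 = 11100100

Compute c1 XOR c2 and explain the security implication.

Step 1: c1 XOR c2 = (m1 XOR k) XOR (m2 XOR k).
Step 2: By XOR associativity/commutativity: = m1 XOR m2 XOR k XOR k = m1 XOR m2.
Step 3: 00001101 XOR 11100100 = 11101001 = 233.
Step 4: The key cancels out! An attacker learns m1 XOR m2 = 233, revealing the relationship between plaintexts.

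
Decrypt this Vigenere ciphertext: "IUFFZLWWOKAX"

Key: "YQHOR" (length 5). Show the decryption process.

Step 1: Key 'YQHOR' has length 5. Extended key: YQHORYQHORYQ
Step 2: Decrypt each position:
  I(8) - Y(24) = 10 = K
  U(20) - Q(16) = 4 = E
  F(5) - H(7) = 24 = Y
  F(5) - O(14) = 17 = R
  Z(25) - R(17) = 8 = I
  L(11) - Y(24) = 13 = N
  W(22) - Q(16) = 6 = G
  W(22) - H(7) = 15 = P
  O(14) - O(14) = 0 = A
  K(10) - R(17) = 19 = T
  A(0) - Y(24) = 2 = C
  X(23) - Q(16) = 7 = H
Plaintext: KEYRINGPATCH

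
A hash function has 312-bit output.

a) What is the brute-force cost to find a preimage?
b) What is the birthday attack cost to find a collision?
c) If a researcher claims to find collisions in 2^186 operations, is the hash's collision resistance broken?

Step 1: Preimage resistance requires brute-force of 2^312 operations.
Step 2: Collision resistance (birthday bound) = 2^(312/2) = 2^156.
Step 3: The claimed attack costs 2^186 operations.
Step 4: Since 2^186 >= 2^156, the claimed attack is no faster than the generic birthday attack, so this does not break collision resistance.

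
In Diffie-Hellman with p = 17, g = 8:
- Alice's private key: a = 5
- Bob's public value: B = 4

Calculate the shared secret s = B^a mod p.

Step 1: s = B^a mod p = 4^5 mod 17.
  4^1 mod 17 = 4
  4^2 mod 17 = (4 * 4) mod 17 = 16
  4^3 mod 17 = (16 * 4) mod 17 = 13
  4^4 mod 17 = (13 * 4) mod 17 = 1
  4^5 mod 17 = (1 * 4) mod 17 = 4
Result: shared secret = 4.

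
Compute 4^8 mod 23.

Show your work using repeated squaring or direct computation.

Step 1: Compute 4^8 mod 23 step by step, reducing modulo 23 at each step.
  4^1 mod 23 = 4
  4^2 mod 23 = (4 * 4) mod 23 = 16
  4^3 mod 23 = (16 * 4) mod 23 = 18
  4^4 mod 23 = (18 * 4) mod 23 = 3
  4^5 mod 23 = (3 * 4) mod 23 = 12
  4^6 mod 23 = (12 * 4) mod 23 = 2
  4^7 mod 23 = (2 * 4) mod 23 = 8
  4^8 mod 23 = (8 * 4) mod 23 = 9
Step 2: Result = 9.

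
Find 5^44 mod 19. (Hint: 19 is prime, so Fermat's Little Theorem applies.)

Step 1: Since 19 is prime, by Fermat's Little Theorem: 5^18 = 1 (mod 19).
Step 2: Reduce exponent: 44 mod 18 = 8.
Step 3: So 5^44 = 5^8 (mod 19).
Step 4: 5^8 mod 19 = 4.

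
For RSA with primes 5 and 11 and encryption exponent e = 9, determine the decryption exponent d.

Step 1: n = 5 * 11 = 55.
Step 2: phi(n) = 4 * 10 = 40.
Step 3: Find d such that 9 * d = 1 (mod 40).
Step 4: d = 9^(-1) mod 40 = 9.
Verification: 9 * 9 = 81 = 2 * 40 + 1.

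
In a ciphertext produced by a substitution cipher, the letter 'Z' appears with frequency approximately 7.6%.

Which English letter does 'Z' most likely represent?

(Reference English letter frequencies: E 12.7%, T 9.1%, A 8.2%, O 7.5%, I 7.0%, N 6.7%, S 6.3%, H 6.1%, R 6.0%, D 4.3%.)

Step 1: The observed frequency is 7.6%.
Step 2: Compare with English frequencies:
  E: 12.7% (difference: 5.1%)
  T: 9.1% (difference: 1.5%)
  A: 8.2% (difference: 0.6%)
  O: 7.5% (difference: 0.1%) <-- closest
  I: 7.0% (difference: 0.6%)
  N: 6.7% (difference: 0.9%)
  S: 6.3% (difference: 1.3%)
  H: 6.1% (difference: 1.5%)
  R: 6.0% (difference: 1.6%)
  D: 4.3% (difference: 3.3%)
Step 3: 'Z' most likely represents 'O' (frequency 7.5%).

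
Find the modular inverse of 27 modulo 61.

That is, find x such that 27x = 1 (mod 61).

Step 1: We need x such that 27 * x = 1 (mod 61).
Step 2: Using the extended Euclidean algorithm or trial:
  27 * 52 = 1404 = 23 * 61 + 1.
Step 3: Since 1404 mod 61 = 1, the inverse is x = 52.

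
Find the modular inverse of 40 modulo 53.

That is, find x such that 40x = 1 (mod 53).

Step 1: We need x such that 40 * x = 1 (mod 53).
Step 2: Using the extended Euclidean algorithm or trial:
  40 * 4 = 160 = 3 * 53 + 1.
Step 3: Since 160 mod 53 = 1, the inverse is x = 4.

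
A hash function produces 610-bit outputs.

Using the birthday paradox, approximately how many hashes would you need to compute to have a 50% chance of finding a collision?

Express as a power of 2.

Step 1: The birthday paradox gives collision probability ~50% after sqrt(2^n) = 2^(n/2) hashes.
Step 2: For 610-bit output: 2^(610/2) = 2^305.
Step 3: Approximately 2^305 hash computations needed.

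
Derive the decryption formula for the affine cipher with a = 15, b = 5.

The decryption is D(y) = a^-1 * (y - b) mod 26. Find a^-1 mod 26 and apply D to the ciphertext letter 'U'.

Step 1: Find a^-1, the modular inverse of 15 mod 26.
Step 2: We need 15 * a^-1 = 1 (mod 26).
Step 3: 15 * 7 = 105 = 4 * 26 + 1, so a^-1 = 7.
Step 4: D(y) = 7(y - 5) mod 26.
Step 5: Apply to 'U' (y = 20): D(20) = 7 * (20 - 5) mod 26 = 7 * 15 mod 26 = 1 -> 'B'.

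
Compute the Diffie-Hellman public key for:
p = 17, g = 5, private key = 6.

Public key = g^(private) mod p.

Step 1: A = g^a mod p = 5^6 mod 17.
  5^1 mod 17 = 5
  5^2 mod 17 = (5 * 5) mod 17 = 8
  5^3 mod 17 = (8 * 5) mod 17 = 6
  5^4 mod 17 = (6 * 5) mod 17 = 13
  5^5 mod 17 = (13 * 5) mod 17 = 14
  5^6 mod 17 = (14 * 5) mod 17 = 2
Result: A = 2.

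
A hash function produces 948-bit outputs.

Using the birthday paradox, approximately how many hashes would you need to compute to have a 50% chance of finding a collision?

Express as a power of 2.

Step 1: The birthday paradox gives collision probability ~50% after sqrt(2^n) = 2^(n/2) hashes.
Step 2: For 948-bit output: 2^(948/2) = 2^474.
Step 3: Approximately 2^474 hash computations needed.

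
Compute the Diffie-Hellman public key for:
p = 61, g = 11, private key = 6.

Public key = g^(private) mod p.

Step 1: A = g^a mod p = 11^6 mod 61.
  11^1 mod 61 = 11
  11^2 mod 61 = (11 * 11) mod 61 = 60
  11^3 mod 61 = (60 * 11) mod 61 = 50
  11^4 mod 61 = (50 * 11) mod 61 = 1
  11^5 mod 61 = (1 * 11) mod 61 = 11
  11^6 mod 61 = (11 * 11) mod 61 = 60
Result: A = 60.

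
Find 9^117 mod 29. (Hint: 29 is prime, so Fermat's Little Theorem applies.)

Step 1: Since 29 is prime, by Fermat's Little Theorem: 9^28 = 1 (mod 29).
Step 2: Reduce exponent: 117 mod 28 = 5.
Step 3: So 9^117 = 9^5 (mod 29).
Step 4: 9^5 mod 29 = 5.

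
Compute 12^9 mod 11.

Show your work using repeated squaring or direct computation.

Step 1: Compute 12^9 mod 11 step by step, reducing modulo 11 at each step.
  12^1 mod 11 = 1
  12^2 mod 11 = (1 * 12) mod 11 = 1
  12^3 mod 11 = (1 * 12) mod 11 = 1
  12^4 mod 11 = (1 * 12) mod 11 = 1
  12^5 mod 11 = (1 * 12) mod 11 = 1
  12^6 mod 11 = (1 * 12) mod 11 = 1
  12^7 mod 11 = (1 * 12) mod 11 = 1
  12^8 mod 11 = (1 * 12) mod 11 = 1
  12^9 mod 11 = (1 * 12) mod 11 = 1
Step 2: Result = 1.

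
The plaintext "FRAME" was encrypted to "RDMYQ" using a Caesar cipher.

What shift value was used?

Step 1: Compare first letters: F (position 5) -> R (position 17).
Step 2: Shift = (17 - 5) mod 26 = 12.
The shift value is 12.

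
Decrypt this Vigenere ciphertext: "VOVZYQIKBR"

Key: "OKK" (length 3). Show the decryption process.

Step 1: Key 'OKK' has length 3. Extended key: OKKOKKOKKO
Step 2: Decrypt each position:
  V(21) - O(14) = 7 = H
  O(14) - K(10) = 4 = E
  V(21) - K(10) = 11 = L
  Z(25) - O(14) = 11 = L
  Y(24) - K(10) = 14 = O
  Q(16) - K(10) = 6 = G
  I(8) - O(14) = 20 = U
  K(10) - K(10) = 0 = A
  B(1) - K(10) = 17 = R
  R(17) - O(14) = 3 = D
Plaintext: HELLOGUARD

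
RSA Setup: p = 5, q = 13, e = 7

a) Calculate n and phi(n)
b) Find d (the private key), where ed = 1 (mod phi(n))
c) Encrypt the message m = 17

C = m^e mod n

Step 1: n = 5 * 13 = 65.
Step 2: phi(n) = (5-1)(13-1) = 4 * 12 = 48.
Step 3: Find d = 7^(-1) mod 48 = 7.
  Verify: 7 * 7 = 49 = 1 (mod 48).
Step 4: C = 17^7 mod 65 = 43.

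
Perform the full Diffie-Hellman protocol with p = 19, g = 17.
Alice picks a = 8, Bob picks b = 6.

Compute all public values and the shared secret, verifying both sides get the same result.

Step 1: A = g^a mod p = 17^8 mod 19 = 9.
Step 2: B = g^b mod p = 17^6 mod 19 = 7.
Step 3: Alice computes s = B^a mod p = 7^8 mod 19 = 11.
Step 4: Bob computes s = A^b mod p = 9^6 mod 19 = 11.
Both sides agree: shared secret = 11.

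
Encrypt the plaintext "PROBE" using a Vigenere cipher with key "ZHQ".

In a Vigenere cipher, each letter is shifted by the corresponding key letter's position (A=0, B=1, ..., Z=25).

Step 1: Repeat key to match plaintext length:
  Plaintext: PROBE
  Key:       ZHQZH
Step 2: Encrypt each letter:
  P(15) + Z(25) = (15+25) mod 26 = 14 = O
  R(17) + H(7) = (17+7) mod 26 = 24 = Y
  O(14) + Q(16) = (14+16) mod 26 = 4 = E
  B(1) + Z(25) = (1+25) mod 26 = 0 = A
  E(4) + H(7) = (4+7) mod 26 = 11 = L
Ciphertext: OYEAL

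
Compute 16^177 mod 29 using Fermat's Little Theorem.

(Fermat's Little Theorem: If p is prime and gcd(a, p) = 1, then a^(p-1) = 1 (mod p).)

Step 1: Since 29 is prime, by Fermat's Little Theorem: 16^28 = 1 (mod 29).
Step 2: Reduce exponent: 177 mod 28 = 9.
Step 3: So 16^177 = 16^9 (mod 29).
Step 4: 16^9 mod 29 = 24.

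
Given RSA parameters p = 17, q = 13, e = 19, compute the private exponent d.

Step 1: n = 17 * 13 = 221.
Step 2: phi(n) = 16 * 12 = 192.
Step 3: Find d such that 19 * d = 1 (mod 192).
Step 4: d = 19^(-1) mod 192 = 91.
Verification: 19 * 91 = 1729 = 9 * 192 + 1.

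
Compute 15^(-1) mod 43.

Step 1: We need x such that 15 * x = 1 (mod 43).
Step 2: Using the extended Euclidean algorithm or trial:
  15 * 23 = 345 = 8 * 43 + 1.
Step 3: Since 345 mod 43 = 1, the inverse is x = 23.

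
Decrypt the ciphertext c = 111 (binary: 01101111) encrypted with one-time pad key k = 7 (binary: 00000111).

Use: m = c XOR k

Step 1: XOR ciphertext with key:
  Ciphertext: 01101111
  Key:        00000111
  XOR:        01101000
Step 2: Plaintext = 01101000 = 104 in decimal.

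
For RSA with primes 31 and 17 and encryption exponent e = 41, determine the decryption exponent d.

Step 1: n = 31 * 17 = 527.
Step 2: phi(n) = 30 * 16 = 480.
Step 3: Find d such that 41 * d = 1 (mod 480).
Step 4: d = 41^(-1) mod 480 = 281.
Verification: 41 * 281 = 11521 = 24 * 480 + 1.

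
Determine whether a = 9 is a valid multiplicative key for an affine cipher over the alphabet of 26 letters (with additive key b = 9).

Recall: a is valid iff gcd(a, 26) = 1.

Step 1: Compute gcd(9, 26).
Step 2: gcd(9, 26) = 1.
Since gcd = 1, 9 is coprime with 26, so it is a valid key.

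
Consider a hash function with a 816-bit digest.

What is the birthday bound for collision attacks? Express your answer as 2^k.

Step 1: The birthday paradox gives collision probability ~50% after sqrt(2^n) = 2^(n/2) hashes.
Step 2: For 816-bit output: 2^(816/2) = 2^408.
Step 3: Approximately 2^408 hash computations needed.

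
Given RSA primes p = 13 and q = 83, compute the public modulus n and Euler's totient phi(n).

Step 1: n = p * q = 13 * 83 = 1079.
Step 2: phi(n) = (p-1)(q-1) = 12 * 82 = 984.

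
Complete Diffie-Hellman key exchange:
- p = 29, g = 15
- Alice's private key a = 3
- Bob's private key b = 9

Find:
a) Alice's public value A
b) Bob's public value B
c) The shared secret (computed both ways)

Step 1: A = g^a mod p = 15^3 mod 29 = 11.
Step 2: B = g^b mod p = 15^9 mod 29 = 26.
Step 3: Alice computes s = B^a mod p = 26^3 mod 29 = 2.
Step 4: Bob computes s = A^b mod p = 11^9 mod 29 = 2.
Both sides agree: shared secret = 2.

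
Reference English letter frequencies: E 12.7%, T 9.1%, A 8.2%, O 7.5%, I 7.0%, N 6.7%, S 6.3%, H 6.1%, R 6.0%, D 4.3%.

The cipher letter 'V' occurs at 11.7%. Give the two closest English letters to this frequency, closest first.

Step 1: Observed frequency of 'V' is 11.7%.
Step 2: Compute distances to each reference frequency and sort:
  E (12.7%): difference = 1.0% <-- BEST
  T (9.1%): difference = 2.6% <-- RUNNER-UP
  A (8.2%): difference = 3.5%
  O (7.5%): difference = 4.2%
  I (7.0%): difference = 4.7%
Step 3: Most likely is 'E' (12.7%, diff 1.0%); second most likely is 'T' (9.1%, diff 2.6%).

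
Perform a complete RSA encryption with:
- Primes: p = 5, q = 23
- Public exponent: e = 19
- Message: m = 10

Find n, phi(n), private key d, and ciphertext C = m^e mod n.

Step 1: n = 5 * 23 = 115.
Step 2: phi(n) = (5-1)(23-1) = 4 * 22 = 88.
Step 3: Find d = 19^(-1) mod 88 = 51.
  Verify: 19 * 51 = 969 = 1 (mod 88).
Step 4: C = 10^19 mod 115 = 90.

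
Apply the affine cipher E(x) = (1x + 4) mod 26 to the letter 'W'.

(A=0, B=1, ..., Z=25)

Step 1: Convert 'W' to number: x = 22.
Step 2: E(22) = (1 * 22 + 4) mod 26 = 26 mod 26 = 0.
Step 3: Convert 0 back to letter: A.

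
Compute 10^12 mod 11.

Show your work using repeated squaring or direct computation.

Step 1: Compute 10^12 mod 11 step by step, reducing modulo 11 at each step.
  10^1 mod 11 = 10
  10^2 mod 11 = (10 * 10) mod 11 = 1
  10^3 mod 11 = (1 * 10) mod 11 = 10
  10^4 mod 11 = (10 * 10) mod 11 = 1
  10^5 mod 11 = (1 * 10) mod 11 = 10
  10^6 mod 11 = (10 * 10) mod 11 = 1
  10^7 mod 11 = (1 * 10) mod 11 = 10
  10^8 mod 11 = (10 * 10) mod 11 = 1
  10^9 mod 11 = (1 * 10) mod 11 = 10
  10^10 mod 11 = (10 * 10) mod 11 = 1
  10^11 mod 11 = (1 * 10) mod 11 = 10
  10^12 mod 11 = (10 * 10) mod 11 = 1
Step 2: Result = 1.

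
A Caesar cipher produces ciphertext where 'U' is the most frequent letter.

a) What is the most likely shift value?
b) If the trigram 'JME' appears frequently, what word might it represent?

Step 1: In English, 'E' is the most frequent letter (12.7%).
Step 2: The most frequent ciphertext letter is 'U' (position 20).
Step 3: Shift = (20 - 4) mod 26 = 16.
Step 4: Decrypt 'JME' by shifting back 16:
  J -> T
  M -> W
  E -> O
Step 5: 'JME' decrypts to 'TWO'.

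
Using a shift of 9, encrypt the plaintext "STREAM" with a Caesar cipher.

Step 1: For each letter, shift forward by 9 positions (mod 26).
  S (position 18) -> position (18+9) mod 26 = 1 -> B
  T (position 19) -> position (19+9) mod 26 = 2 -> C
  R (position 17) -> position (17+9) mod 26 = 0 -> A
  E (position 4) -> position (4+9) mod 26 = 13 -> N
  A (position 0) -> position (0+9) mod 26 = 9 -> J
  M (position 12) -> position (12+9) mod 26 = 21 -> V
Result: BCANJV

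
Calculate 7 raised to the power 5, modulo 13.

Step 1: Compute 7^5 mod 13 step by step, reducing modulo 13 at each step.
  7^1 mod 13 = 7
  7^2 mod 13 = (7 * 7) mod 13 = 10
  7^3 mod 13 = (10 * 7) mod 13 = 5
  7^4 mod 13 = (5 * 7) mod 13 = 9
  7^5 mod 13 = (9 * 7) mod 13 = 11
Step 2: Result = 11.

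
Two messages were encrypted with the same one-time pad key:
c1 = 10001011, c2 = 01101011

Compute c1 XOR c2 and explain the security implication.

Step 1: c1 XOR c2 = (m1 XOR k) XOR (m2 XOR k).
Step 2: By XOR associativity/commutativity: = m1 XOR m2 XOR k XOR k = m1 XOR m2.
Step 3: 10001011 XOR 01101011 = 11100000 = 224.
Step 4: The key cancels out! An attacker learns m1 XOR m2 = 224, revealing the relationship between plaintexts.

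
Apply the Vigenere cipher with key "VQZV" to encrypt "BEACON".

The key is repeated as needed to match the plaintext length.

Step 1: Repeat key to match plaintext length:
  Plaintext: BEACON
  Key:       VQZVVQ
Step 2: Encrypt each letter:
  B(1) + V(21) = (1+21) mod 26 = 22 = W
  E(4) + Q(16) = (4+16) mod 26 = 20 = U
  A(0) + Z(25) = (0+25) mod 26 = 25 = Z
  C(2) + V(21) = (2+21) mod 26 = 23 = X
  O(14) + V(21) = (14+21) mod 26 = 9 = J
  N(13) + Q(16) = (13+16) mod 26 = 3 = D
Ciphertext: WUZXJD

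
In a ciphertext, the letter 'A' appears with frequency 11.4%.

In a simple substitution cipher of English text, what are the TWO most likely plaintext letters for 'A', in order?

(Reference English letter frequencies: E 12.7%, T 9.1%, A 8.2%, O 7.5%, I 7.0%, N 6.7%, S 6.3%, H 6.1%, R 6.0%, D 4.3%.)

Step 1: Observed frequency of 'A' is 11.4%.
Step 2: Compute distances to each reference frequency and sort:
  E (12.7%): difference = 1.3% <-- BEST
  T (9.1%): difference = 2.3% <-- RUNNER-UP
  A (8.2%): difference = 3.2%
  O (7.5%): difference = 3.9%
  I (7.0%): difference = 4.4%
Step 3: Most likely is 'E' (12.7%, diff 1.3%); second most likely is 'T' (9.1%, diff 2.3%).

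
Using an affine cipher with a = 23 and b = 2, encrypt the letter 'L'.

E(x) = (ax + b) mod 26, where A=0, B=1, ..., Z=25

Step 1: Convert 'L' to number: x = 11.
Step 2: E(11) = (23 * 11 + 2) mod 26 = 255 mod 26 = 21.
Step 3: Convert 21 back to letter: V.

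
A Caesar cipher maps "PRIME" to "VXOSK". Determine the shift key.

Step 1: Compare first letters: P (position 15) -> V (position 21).
Step 2: Shift = (21 - 15) mod 26 = 6.
The shift value is 6.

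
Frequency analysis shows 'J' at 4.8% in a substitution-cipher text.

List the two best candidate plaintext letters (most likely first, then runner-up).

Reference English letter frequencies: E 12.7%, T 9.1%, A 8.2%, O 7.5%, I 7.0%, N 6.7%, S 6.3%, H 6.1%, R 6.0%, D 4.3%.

Step 1: Observed frequency of 'J' is 4.8%.
Step 2: Compute distances to each reference frequency and sort:
  D (4.3%): difference = 0.5% <-- BEST
  R (6.0%): difference = 1.2% <-- RUNNER-UP
  H (6.1%): difference = 1.3%
  S (6.3%): difference = 1.5%
  N (6.7%): difference = 1.9%
Step 3: Most likely is 'D' (4.3%, diff 0.5%); second most likely is 'R' (6.0%, diff 1.2%).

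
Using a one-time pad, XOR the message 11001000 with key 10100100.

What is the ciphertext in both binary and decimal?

Step 1: Write out the XOR operation bit by bit:
  Message: 11001000
  Key:     10100100
  XOR:     01101100
Step 2: Convert to decimal: 01101100 = 108.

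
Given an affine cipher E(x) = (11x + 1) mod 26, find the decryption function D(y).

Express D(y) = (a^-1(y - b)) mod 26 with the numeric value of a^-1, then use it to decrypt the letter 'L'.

Step 1: Find a^-1, the modular inverse of 11 mod 26.
Step 2: We need 11 * a^-1 = 1 (mod 26).
Step 3: 11 * 19 = 209 = 8 * 26 + 1, so a^-1 = 19.
Step 4: D(y) = 19(y - 1) mod 26.
Step 5: Apply to 'L' (y = 11): D(11) = 19 * (11 - 1) mod 26 = 19 * 10 mod 26 = 8 -> 'I'.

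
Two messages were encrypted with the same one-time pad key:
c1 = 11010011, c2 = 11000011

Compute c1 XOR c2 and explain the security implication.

Step 1: c1 XOR c2 = (m1 XOR k) XOR (m2 XOR k).
Step 2: By XOR associativity/commutativity: = m1 XOR m2 XOR k XOR k = m1 XOR m2.
Step 3: 11010011 XOR 11000011 = 00010000 = 16.
Step 4: The key cancels out! An attacker learns m1 XOR m2 = 16, revealing the relationship between plaintexts.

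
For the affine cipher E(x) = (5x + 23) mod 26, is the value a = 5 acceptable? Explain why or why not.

Step 1: Compute gcd(5, 26).
Step 2: gcd(5, 26) = 1.
Since gcd = 1, 5 is coprime with 26, so it is a valid key.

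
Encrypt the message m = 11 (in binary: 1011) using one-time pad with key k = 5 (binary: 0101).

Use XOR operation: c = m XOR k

Step 1: Write out the XOR operation bit by bit:
  Message: 1011
  Key:     0101
  XOR:     1110
Step 2: Convert to decimal: 1110 = 14.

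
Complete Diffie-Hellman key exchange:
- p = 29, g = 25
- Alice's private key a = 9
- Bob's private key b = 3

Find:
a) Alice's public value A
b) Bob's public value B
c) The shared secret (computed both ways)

Step 1: A = g^a mod p = 25^9 mod 29 = 16.
Step 2: B = g^b mod p = 25^3 mod 29 = 23.
Step 3: Alice computes s = B^a mod p = 23^9 mod 29 = 7.
Step 4: Bob computes s = A^b mod p = 16^3 mod 29 = 7.
Both sides agree: shared secret = 7.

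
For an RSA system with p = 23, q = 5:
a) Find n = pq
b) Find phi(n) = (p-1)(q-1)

Step 1: n = p * q = 23 * 5 = 115.
Step 2: phi(n) = (p-1)(q-1) = 22 * 4 = 88.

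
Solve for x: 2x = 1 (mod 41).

Step 1: We need x such that 2 * x = 1 (mod 41).
Step 2: Using the extended Euclidean algorithm or trial:
  2 * 21 = 42 = 1 * 41 + 1.
Step 3: Since 42 mod 41 = 1, the inverse is x = 21.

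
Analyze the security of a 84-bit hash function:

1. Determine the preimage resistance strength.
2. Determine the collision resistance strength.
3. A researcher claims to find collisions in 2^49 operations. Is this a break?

Step 1: Preimage resistance requires brute-force of 2^84 operations.
Step 2: Collision resistance (birthday bound) = 2^(84/2) = 2^42.
Step 3: The claimed attack costs 2^49 operations.
Step 4: Since 2^49 >= 2^42, the claimed attack is no faster than the generic birthday attack, so this does not break collision resistance.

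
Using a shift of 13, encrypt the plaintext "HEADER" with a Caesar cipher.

Step 1: For each letter, shift forward by 13 positions (mod 26).
  H (position 7) -> position (7+13) mod 26 = 20 -> U
  E (position 4) -> position (4+13) mod 26 = 17 -> R
  A (position 0) -> position (0+13) mod 26 = 13 -> N
  D (position 3) -> position (3+13) mod 26 = 16 -> Q
  E (position 4) -> position (4+13) mod 26 = 17 -> R
  R (position 17) -> position (17+13) mod 26 = 4 -> E
Result: URNQRE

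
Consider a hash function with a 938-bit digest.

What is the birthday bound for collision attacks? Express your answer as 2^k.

Step 1: The birthday paradox gives collision probability ~50% after sqrt(2^n) = 2^(n/2) hashes.
Step 2: For 938-bit output: 2^(938/2) = 2^469.
Step 3: Approximately 2^469 hash computations needed.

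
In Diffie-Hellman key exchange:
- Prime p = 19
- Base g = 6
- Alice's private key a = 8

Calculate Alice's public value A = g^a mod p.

Step 1: A = g^a mod p = 6^8 mod 19.
  6^1 mod 19 = 6
  6^2 mod 19 = (6 * 6) mod 19 = 17
  6^3 mod 19 = (17 * 6) mod 19 = 7
  6^4 mod 19 = (7 * 6) mod 19 = 4
  6^5 mod 19 = (4 * 6) mod 19 = 5
  6^6 mod 19 = (5 * 6) mod 19 = 11
  6^7 mod 19 = (11 * 6) mod 19 = 9
  6^8 mod 19 = (9 * 6) mod 19 = 16
Result: A = 16.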